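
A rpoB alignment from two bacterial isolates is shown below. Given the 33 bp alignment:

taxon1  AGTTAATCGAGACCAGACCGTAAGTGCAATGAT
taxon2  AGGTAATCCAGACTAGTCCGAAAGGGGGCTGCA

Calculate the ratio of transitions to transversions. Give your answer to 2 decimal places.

0.22

Transitions are A↔G and C↔T; transversions are all other mismatches.
Transitions: 2. Transversions: 9.
R = 2/9 = 0.222222… ≈ 0.22 (to 2 d.p.).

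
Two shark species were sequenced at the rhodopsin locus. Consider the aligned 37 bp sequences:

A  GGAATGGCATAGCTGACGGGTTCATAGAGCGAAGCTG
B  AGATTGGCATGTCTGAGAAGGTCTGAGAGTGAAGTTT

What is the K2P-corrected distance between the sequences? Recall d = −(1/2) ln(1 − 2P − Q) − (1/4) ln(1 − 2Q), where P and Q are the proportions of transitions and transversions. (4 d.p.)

0.4791

Of 37 sites, 6 differences are transitions and 7 are transversions, so P = 6/37 ≈ 0.162162 and Q = 7/37 ≈ 0.189189.
Under the Kimura two-parameter model, d = −½ ln(1 − 2P − Q) − ¼ ln(1 − 2Q).
1 − 2P − Q = 0.486487, giving −½ ln(0.486487) = 0.360273.
1 − 2Q = 0.621622, giving −¼ ln(0.621622) = 0.118856.
d = 0.360273 + 0.118856 = 0.479129.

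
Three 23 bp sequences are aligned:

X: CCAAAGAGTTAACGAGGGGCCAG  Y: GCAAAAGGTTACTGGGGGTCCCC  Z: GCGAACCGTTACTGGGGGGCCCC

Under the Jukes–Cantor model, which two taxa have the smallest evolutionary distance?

Y and Z

X–Y: 9/23 differ, p = 0.391, d = 0.553.
X–Z: 9/23 differ, p = 0.391, d = 0.553.
Y–Z: 4/23 differ, p = 0.174, d = 0.198.
The smallest distance is between Y and Z.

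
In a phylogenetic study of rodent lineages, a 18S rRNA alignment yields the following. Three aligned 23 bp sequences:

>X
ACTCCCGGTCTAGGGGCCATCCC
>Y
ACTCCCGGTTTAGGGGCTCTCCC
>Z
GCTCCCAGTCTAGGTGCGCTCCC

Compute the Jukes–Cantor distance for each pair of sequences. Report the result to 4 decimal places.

d(X,Y) = 0.1433, d(X,Z) = 0.2567, d(Y,Z) = 0.2567

X–Y: 3/23 sites differ → p ≈ 0.130435, d = −0.75 ln(1 − 0.173913) = 0.143291 ≈ 0.1433.
X–Z: 5/23 sites differ → p ≈ 0.217391, d = −0.75 ln(1 − 0.289855) = 0.256715 ≈ 0.2567.
Y–Z: 5/23 sites differ → p ≈ 0.217391, d = −0.75 ln(1 − 0.289855) = 0.256715 ≈ 0.2567.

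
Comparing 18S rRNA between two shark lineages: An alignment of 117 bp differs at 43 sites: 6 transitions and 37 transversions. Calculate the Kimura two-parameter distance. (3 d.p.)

P = 6/117 ≈ 0.051282 and Q = 37/117 ≈ 0.316239.
Under the Kimura two-parameter model, d = −½ ln(1 − 2P − Q) − ¼ ln(1 − 2Q).
1 − 2P − Q = 0.581197, giving −½ ln(0.581197) = 0.271333.
1 − 2Q = 0.367522, giving −¼ ln(0.367522) = 0.250243.
d = 0.271333 + 0.250243 = 0.521576.

0.522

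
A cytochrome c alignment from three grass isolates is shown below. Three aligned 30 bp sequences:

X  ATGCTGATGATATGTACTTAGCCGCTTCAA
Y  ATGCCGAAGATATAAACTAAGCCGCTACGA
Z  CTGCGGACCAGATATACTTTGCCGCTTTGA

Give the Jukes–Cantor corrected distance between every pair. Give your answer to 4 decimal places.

d(X,Y) = 0.2795, d(X,Z) = 0.3831, d(Y,Z) = 0.4408

X–Y: 7/30 sites differ → p ≈ 0.233333, d = −0.75 ln(1 − 0.311111) = 0.279506 ≈ 0.2795.
X–Z: 9/30 sites differ → p = 0.3, d = −0.75 ln(1 − 0.4) = 0.383119 ≈ 0.3831.
Y–Z: 10/30 sites differ → p ≈ 0.333333, d = −0.75 ln(1 − 0.444444) = 0.440839 ≈ 0.4408.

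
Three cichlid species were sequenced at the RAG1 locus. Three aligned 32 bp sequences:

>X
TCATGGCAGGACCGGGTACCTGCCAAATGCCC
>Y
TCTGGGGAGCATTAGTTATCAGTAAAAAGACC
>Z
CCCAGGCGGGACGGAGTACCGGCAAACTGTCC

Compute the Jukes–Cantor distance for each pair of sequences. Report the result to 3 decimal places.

d(X,Y) = 0.657, d(X,Z) = 0.404, d(Y,Z) = 0.924

X–Y: 14/32 sites differ → p = 0.4375, d = −0.75 ln(1 − 0.583333) = 0.656601 ≈ 0.657.
X–Z: 10/32 sites differ → p = 0.3125, d = −0.75 ln(1 − 0.416667) = 0.404248 ≈ 0.404.
Y–Z: 17/32 sites differ → p = 0.53125, d = −0.75 ln(1 − 0.708333) = 0.924107 ≈ 0.924.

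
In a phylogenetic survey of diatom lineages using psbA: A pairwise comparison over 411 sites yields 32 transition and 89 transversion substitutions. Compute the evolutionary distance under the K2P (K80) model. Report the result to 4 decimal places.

P = 32/411 ≈ 0.077859 and Q = 89/411 ≈ 0.216545.
Under the Kimura two-parameter model, d = −½ ln(1 − 2P − Q) − ¼ ln(1 − 2Q).
1 − 2P − Q = 0.627737, giving −½ ln(0.627737) = 0.232817.
1 − 2Q = 0.56691, giving −¼ ln(0.56691) = 0.141889.
d = 0.232817 + 0.141889 = 0.374706.

0.3747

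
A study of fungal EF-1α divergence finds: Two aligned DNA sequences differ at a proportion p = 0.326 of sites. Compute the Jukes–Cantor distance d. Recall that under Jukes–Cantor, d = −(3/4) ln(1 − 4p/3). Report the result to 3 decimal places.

0.428

d = −(3/4) ln(1 − 4p/3) = −0.75 ln(1 − 0.434667) = −0.75 ln(0.565333)
  = −0.75 × (-0.570340) = 0.427755 substitutions/site.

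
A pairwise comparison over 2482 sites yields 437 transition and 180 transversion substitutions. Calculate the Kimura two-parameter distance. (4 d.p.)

0.3156

P = 437/2482 ≈ 0.176068 and Q = 180/2482 ≈ 0.072522.
Under the Kimura two-parameter model, d = −½ ln(1 − 2P − Q) − ¼ ln(1 − 2Q).
1 − 2P − Q = 0.575342, giving −½ ln(0.575342) = 0.276395.
1 − 2Q = 0.854956, giving −¼ ln(0.854956) = 0.039176.
d = 0.276395 + 0.039176 = 0.315571.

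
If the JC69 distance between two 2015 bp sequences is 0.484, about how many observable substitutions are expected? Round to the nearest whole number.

719

Invert JC69: p = (3/4)(1 − e^(−4d/3)) = 0.75 × (1 − e^(-0.645333)) = 0.75 × (1 − 0.524488) = 0.356634.
Expected differing sites = pL ≈ 0.356634 × 2015 = 718.61751 ≈ 719.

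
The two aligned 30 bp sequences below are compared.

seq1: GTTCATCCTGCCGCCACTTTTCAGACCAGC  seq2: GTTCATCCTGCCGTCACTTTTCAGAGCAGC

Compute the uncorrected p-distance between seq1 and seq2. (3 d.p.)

0.067

The sequences differ at 2 of 30 positions (sites 14, 26).
p = 2/30 = 0.066666… ≈ 0.067 (to 3 d.p.).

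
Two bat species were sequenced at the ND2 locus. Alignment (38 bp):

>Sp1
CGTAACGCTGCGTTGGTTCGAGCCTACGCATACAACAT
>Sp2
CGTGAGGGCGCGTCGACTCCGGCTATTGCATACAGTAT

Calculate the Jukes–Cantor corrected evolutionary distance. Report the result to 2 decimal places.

The sequences differ at 15 of 38 sites, so p = 15/38 ≈ 0.394737.
d = −(3/4) ln(1 − 4p/3) = −0.75 ln(1 − 0.526316) = −0.75 ln(0.473684)
  = −0.75 × (-0.747215) = 0.560411 substitutions/site.

0.56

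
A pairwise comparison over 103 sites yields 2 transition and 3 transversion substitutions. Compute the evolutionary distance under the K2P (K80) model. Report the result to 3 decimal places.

P = 2/103 ≈ 0.019417 and Q = 3/103 ≈ 0.029126.
Under the Kimura two-parameter model, d = −½ ln(1 − 2P − Q) − ¼ ln(1 − 2Q).
1 − 2P − Q = 0.93204, giving −½ ln(0.93204) = 0.035190.
1 − 2Q = 0.941748, giving −¼ ln(0.941748) = 0.015004.
d = 0.035190 + 0.015004 = 0.050194.

0.050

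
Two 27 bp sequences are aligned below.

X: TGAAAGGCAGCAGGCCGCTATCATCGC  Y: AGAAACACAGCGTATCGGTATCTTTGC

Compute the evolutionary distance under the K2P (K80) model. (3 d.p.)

Of 27 sites, 5 differences are transitions and 5 are transversions, so P = 5/27 ≈ 0.185185 and Q = 5/27 ≈ 0.185185.
Under the Kimura two-parameter model, d = −½ ln(1 − 2P − Q) − ¼ ln(1 − 2Q).
1 − 2P − Q = 0.444445, giving −½ ln(0.444445) = 0.405464.
1 − 2Q = 0.62963, giving −¼ ln(0.62963) = 0.115656.
d = 0.405464 + 0.115656 = 0.521120.

0.521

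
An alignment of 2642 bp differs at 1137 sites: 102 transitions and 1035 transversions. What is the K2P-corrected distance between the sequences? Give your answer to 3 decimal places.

P = 102/2642 ≈ 0.038607 and Q = 1035/2642 ≈ 0.391749.
Under the Kimura two-parameter model, d = −½ ln(1 − 2P − Q) − ¼ ln(1 − 2Q).
1 − 2P − Q = 0.531037, giving −½ ln(0.531037) = 0.316462.
1 − 2Q = 0.216502, giving −¼ ln(0.216502) = 0.382539.
d = 0.316462 + 0.382539 = 0.699001.

0.699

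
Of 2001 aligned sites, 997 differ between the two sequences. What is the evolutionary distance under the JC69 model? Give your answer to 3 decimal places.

0.819

p = 997/2001 ≈ 0.498251.
d = −(3/4) ln(1 − 4p/3) = −0.75 ln(1 − 0.664335) = −0.75 ln(0.335665)
  = −0.75 × (-1.091642) = 0.818732 substitutions/site.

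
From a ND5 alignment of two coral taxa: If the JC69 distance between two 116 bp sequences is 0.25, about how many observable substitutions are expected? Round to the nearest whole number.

Invert JC69: p = (3/4)(1 − e^(−4d/3)) = 0.75 × (1 − e^(-0.333333)) = 0.75 × (1 − 0.716532) = 0.212601.
Expected differing sites = pL ≈ 0.212601 × 116 = 24.661716 ≈ 25.

25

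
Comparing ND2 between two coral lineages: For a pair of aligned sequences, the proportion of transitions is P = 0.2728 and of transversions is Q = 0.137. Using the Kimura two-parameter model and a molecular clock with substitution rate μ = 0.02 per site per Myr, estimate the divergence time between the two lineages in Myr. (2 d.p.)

Under the Kimura two-parameter model, d = −½ ln(1 − 2P − Q) − ¼ ln(1 − 2Q).
1 − 2P − Q = 0.3174, giving −½ ln(0.3174) = 0.573796.
1 − 2Q = 0.726, giving −¼ ln(0.726) = 0.080051.
d = 0.573796 + 0.080051 = 0.653847.
Under a molecular clock d = 2μt, so t = d/(2μ) = 0.653847 / (2 × 0.02) = 16.35 Myr.

16.35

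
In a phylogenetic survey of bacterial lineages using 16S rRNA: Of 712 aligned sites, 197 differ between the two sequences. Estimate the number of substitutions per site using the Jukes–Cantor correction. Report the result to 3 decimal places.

0.345

p = 197/712 ≈ 0.276685.
d = −(3/4) ln(1 − 4p/3) = −0.75 ln(1 − 0.368913) = −0.75 ln(0.631087)
  = −0.75 × (-0.460312) = 0.345234 substitutions/site.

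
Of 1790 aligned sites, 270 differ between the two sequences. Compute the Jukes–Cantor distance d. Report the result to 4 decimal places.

0.1684

p = 270/1790 ≈ 0.150838.
d = −(3/4) ln(1 − 4p/3) = −0.75 ln(1 − 0.201117) = −0.75 ln(0.798883)
  = −0.75 × (-0.224541) = 0.168406 substitutions/site.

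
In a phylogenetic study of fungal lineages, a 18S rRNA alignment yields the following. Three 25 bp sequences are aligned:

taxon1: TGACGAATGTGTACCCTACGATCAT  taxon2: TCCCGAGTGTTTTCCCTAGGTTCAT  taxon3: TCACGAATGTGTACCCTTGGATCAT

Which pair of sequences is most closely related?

taxon1 and taxon3

taxon1–taxon2: 7/25 differ, p = 0.280, d = 0.351.
taxon1–taxon3: 3/25 differ, p = 0.120, d = 0.131.
taxon2–taxon3: 6/25 differ, p = 0.240, d = 0.289.
The smallest distance is between taxon1 and taxon3.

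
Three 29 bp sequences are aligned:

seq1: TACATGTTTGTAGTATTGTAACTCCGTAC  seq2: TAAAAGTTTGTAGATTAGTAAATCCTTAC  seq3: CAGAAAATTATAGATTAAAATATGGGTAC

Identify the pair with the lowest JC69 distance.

seq1–seq2: 7/29 differ, p = 0.241, d = 0.291.
seq1–seq3: 15/29 differ, p = 0.517, d = 0.878.
seq2–seq3: 11/29 differ, p = 0.379, d = 0.529.
The smallest distance is between seq1 and seq2.

seq1 and seq2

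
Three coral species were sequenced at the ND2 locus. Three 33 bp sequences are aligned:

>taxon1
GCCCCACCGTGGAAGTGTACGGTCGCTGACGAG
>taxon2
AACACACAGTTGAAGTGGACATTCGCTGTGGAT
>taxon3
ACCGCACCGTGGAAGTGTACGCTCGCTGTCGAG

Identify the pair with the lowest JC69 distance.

taxon1 and taxon3

taxon1–taxon2: 11/33 differ, p = 0.333, d = 0.441.
taxon1–taxon3: 4/33 differ, p = 0.121, d = 0.132.
taxon2–taxon3: 9/33 differ, p = 0.273, d = 0.339.
The smallest distance is between taxon1 and taxon3.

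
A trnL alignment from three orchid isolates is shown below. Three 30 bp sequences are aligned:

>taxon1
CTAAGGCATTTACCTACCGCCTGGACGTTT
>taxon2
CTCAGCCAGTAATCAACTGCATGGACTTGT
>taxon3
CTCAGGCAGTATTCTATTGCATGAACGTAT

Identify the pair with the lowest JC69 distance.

taxon2 and taxon3

taxon1–taxon2: 10/30 differ, p = 0.333, d = 0.441.
taxon1–taxon3: 10/30 differ, p = 0.333, d = 0.441.
taxon2–taxon3: 7/30 differ, p = 0.233, d = 0.280.
The smallest distance is between taxon2 and taxon3.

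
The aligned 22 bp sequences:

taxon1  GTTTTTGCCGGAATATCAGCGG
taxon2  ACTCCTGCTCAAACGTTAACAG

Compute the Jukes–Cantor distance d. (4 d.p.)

0.9745

The sequences differ at 12 of 22 sites, so p = 12/22 ≈ 0.545455.
d = −(3/4) ln(1 − 4p/3) = −0.75 ln(1 − 0.727273) = −0.75 ln(0.272727)
  = −0.75 × (-1.299284) = 0.974463 substitutions/site.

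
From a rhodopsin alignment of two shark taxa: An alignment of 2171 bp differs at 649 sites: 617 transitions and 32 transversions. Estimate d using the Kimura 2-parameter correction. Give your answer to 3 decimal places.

0.445

P = 617/2171 ≈ 0.284201 and Q = 32/2171 ≈ 0.01474.
Under the Kimura two-parameter model, d = −½ ln(1 − 2P − Q) − ¼ ln(1 − 2Q).
1 − 2P − Q = 0.416858, giving −½ ln(0.416858) = 0.437505.
1 − 2Q = 0.97052, giving −¼ ln(0.97052) = 0.007481.
d = 0.437505 + 0.007481 = 0.444986.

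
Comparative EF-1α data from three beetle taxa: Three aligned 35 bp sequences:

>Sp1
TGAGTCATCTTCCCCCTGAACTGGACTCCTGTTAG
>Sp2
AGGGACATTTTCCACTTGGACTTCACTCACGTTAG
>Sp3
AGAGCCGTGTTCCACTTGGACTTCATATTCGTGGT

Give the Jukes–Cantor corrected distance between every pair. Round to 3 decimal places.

Sp1–Sp2: 11/35 sites differ → p ≈ 0.314286, d = −0.75 ln(1 − 0.419048) = 0.407315 ≈ 0.407.
Sp1–Sp3: 17/35 sites differ → p ≈ 0.485714, d = −0.75 ln(1 − 0.647619) = 0.782282 ≈ 0.782.
Sp2–Sp3: 11/35 sites differ → p ≈ 0.314286, d = −0.75 ln(1 − 0.419048) = 0.407315 ≈ 0.407.

d(Sp1,Sp2) = 0.407, d(Sp1,Sp3) = 0.782, d(Sp2,Sp3) = 0.407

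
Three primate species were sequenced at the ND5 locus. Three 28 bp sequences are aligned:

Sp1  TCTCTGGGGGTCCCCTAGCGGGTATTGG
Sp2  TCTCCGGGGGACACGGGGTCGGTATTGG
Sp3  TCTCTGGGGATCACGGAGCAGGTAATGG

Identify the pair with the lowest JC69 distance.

Sp1 and Sp3

Sp1–Sp2: 8/28 differ, p = 0.286, d = 0.360.
Sp1–Sp3: 6/28 differ, p = 0.214, d = 0.252.
Sp2–Sp3: 7/28 differ, p = 0.250, d = 0.304.
The smallest distance is between Sp1 and Sp3.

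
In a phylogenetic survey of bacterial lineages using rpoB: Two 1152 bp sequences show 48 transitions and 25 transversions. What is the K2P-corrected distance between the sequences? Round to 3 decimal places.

P = 48/1152 ≈ 0.041667 and Q = 25/1152 ≈ 0.021701.
Under the Kimura two-parameter model, d = −½ ln(1 − 2P − Q) − ¼ ln(1 − 2Q).
1 − 2P − Q = 0.894965, giving −½ ln(0.894965) = 0.055485.
1 − 2Q = 0.956598, giving −¼ ln(0.956598) = 0.011093.
d = 0.055485 + 0.011093 = 0.066578.

0.067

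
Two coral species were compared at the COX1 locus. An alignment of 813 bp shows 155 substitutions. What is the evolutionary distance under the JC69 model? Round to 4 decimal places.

0.2200

p = 155/813 ≈ 0.190652.
d = −(3/4) ln(1 − 4p/3) = −0.75 ln(1 − 0.254203) = −0.75 ln(0.745797)
  = −0.75 × (-0.293302) = 0.219977 substitutions/site.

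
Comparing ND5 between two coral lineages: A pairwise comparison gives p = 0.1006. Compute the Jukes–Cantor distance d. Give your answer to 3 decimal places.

d = −(3/4) ln(1 − 4p/3) = −0.75 ln(1 − 0.134133) = −0.75 ln(0.865867)
  = −0.75 × (-0.144024) = 0.108018 substitutions/site.

0.108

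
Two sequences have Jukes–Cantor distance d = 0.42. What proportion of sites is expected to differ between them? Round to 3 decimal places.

0.322

p = (3/4)(1 − e^(−4d/3)) = 0.75 × (1 − e^(-0.56)) = 0.75 × (1 − 0.571209) = 0.321593.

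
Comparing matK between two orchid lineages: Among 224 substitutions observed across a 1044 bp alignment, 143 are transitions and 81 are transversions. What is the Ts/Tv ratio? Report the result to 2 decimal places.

1.77

R = 143/81 = 1.765432… ≈ 1.77 (to 2 d.p.).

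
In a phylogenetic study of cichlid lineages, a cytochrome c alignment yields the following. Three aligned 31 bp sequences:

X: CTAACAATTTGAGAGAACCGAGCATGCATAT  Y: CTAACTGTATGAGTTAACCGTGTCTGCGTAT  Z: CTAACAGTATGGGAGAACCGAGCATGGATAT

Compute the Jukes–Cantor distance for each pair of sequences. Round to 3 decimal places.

d(X,Y) = 0.367, d(X,Z) = 0.142, d(Y,Z) = 0.367

X–Y: 9/31 sites differ → p ≈ 0.290323, d = −0.75 ln(1 − 0.387097) = 0.367161 ≈ 0.367.
X–Z: 4/31 sites differ → p ≈ 0.129032, d = −0.75 ln(1 − 0.172043) = 0.141596 ≈ 0.142.
Y–Z: 9/31 sites differ → p ≈ 0.290323, d = −0.75 ln(1 − 0.387097) = 0.367161 ≈ 0.367.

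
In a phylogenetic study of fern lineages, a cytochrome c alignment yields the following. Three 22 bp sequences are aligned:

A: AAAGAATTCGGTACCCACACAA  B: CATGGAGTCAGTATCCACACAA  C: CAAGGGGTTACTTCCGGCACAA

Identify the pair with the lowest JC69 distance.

A and B

A–B: 6/22 differ, p = 0.273, d = 0.339.
A–C: 10/22 differ, p = 0.455, d = 0.699.
B–C: 8/22 differ, p = 0.364, d = 0.497.
The smallest distance is between A and B.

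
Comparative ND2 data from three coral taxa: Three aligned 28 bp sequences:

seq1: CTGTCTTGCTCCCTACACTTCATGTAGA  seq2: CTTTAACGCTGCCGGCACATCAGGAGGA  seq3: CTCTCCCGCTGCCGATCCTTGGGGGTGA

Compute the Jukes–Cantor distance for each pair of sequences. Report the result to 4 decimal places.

d(seq1,seq2) = 0.5565, d(seq1,seq3) = 0.6355, d(seq2,seq3) = 0.5565

seq1–seq2: 11/28 sites differ → p ≈ 0.392857, d = −0.75 ln(1 − 0.523809) = 0.556452 ≈ 0.5565.
seq1–seq3: 12/28 sites differ → p ≈ 0.428571, d = −0.75 ln(1 − 0.571428) = 0.635472 ≈ 0.6355.
seq2–seq3: 11/28 sites differ → p ≈ 0.392857, d = −0.75 ln(1 − 0.523809) = 0.556452 ≈ 0.5565.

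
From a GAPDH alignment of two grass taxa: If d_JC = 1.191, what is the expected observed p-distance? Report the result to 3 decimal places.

p = (3/4)(1 − e^(−4d/3)) = 0.75 × (1 − e^(-1.588)) = 0.75 × (1 − 0.204334) = 0.596750.

0.597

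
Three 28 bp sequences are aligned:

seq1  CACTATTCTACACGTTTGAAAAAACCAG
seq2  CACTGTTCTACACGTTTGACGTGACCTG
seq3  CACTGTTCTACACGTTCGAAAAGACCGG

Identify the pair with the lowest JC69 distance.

seq1 and seq3

seq1–seq2: 6/28 differ, p = 0.214, d = 0.252.
seq1–seq3: 4/28 differ, p = 0.143, d = 0.158.
seq2–seq3: 5/28 differ, p = 0.179, d = 0.204.
The smallest distance is between seq1 and seq3.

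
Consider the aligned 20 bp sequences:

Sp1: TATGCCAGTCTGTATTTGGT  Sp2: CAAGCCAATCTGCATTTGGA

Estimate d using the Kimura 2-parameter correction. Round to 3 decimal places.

Of 20 sites, 3 differences are transitions and 2 are transversions, so P = 3/20 = 0.15 and Q = 2/20 = 0.1.
Under the Kimura two-parameter model, d = −½ ln(1 − 2P − Q) − ¼ ln(1 − 2Q).
1 − 2P − Q = 0.6, giving −½ ln(0.6) = 0.255413.
1 − 2Q = 0.8, giving −¼ ln(0.8) = 0.055786.
d = 0.255413 + 0.055786 = 0.311199.

0.311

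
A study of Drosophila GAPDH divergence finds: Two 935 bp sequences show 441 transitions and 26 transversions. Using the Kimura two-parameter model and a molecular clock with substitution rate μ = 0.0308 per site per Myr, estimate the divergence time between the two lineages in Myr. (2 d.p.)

P = 441/935 ≈ 0.471658 and Q = 26/935 ≈ 0.027807.
Under the Kimura two-parameter model, d = −½ ln(1 − 2P − Q) − ¼ ln(1 − 2Q).
1 − 2P − Q = 0.028877, giving −½ ln(0.028877) = 1.772355.
1 − 2Q = 0.944386, giving −¼ ln(0.944386) = 0.014305.
d = 1.772355 + 0.014305 = 1.786660.
Under a molecular clock d = 2μt, so t = d/(2μ) = 1.786660 / (2 × 0.0308) = 29.00 Myr.

29.00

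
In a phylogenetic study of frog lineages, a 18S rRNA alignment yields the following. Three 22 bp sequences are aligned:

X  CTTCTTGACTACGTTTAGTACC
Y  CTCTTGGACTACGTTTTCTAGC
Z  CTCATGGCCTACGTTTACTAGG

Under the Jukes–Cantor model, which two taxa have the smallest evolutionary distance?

X–Y: 6/22 differ, p = 0.273, d = 0.339.
X–Z: 7/22 differ, p = 0.318, d = 0.414.
Y–Z: 4/22 differ, p = 0.182, d = 0.208.
The smallest distance is between Y and Z.

Y and Z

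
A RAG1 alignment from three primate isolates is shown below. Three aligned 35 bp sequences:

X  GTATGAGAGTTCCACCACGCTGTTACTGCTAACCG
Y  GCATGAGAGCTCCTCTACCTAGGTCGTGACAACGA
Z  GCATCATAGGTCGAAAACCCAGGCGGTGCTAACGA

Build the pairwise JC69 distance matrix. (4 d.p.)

d(X,Y) = 0.5716, d(X,Z) = 0.6355, d(Y,Z) = 0.4582

X–Y: 14/35 sites differ → p = 0.4, d = −0.75 ln(1 − 0.533333) = 0.571605 ≈ 0.5716.
X–Z: 15/35 sites differ → p ≈ 0.428571, d = −0.75 ln(1 − 0.571428) = 0.635472 ≈ 0.6355.
Y–Z: 12/35 sites differ → p ≈ 0.342857, d = −0.75 ln(1 − 0.457143) = 0.458182 ≈ 0.4582.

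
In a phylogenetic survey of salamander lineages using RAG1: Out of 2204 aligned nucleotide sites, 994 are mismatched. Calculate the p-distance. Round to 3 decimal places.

p = 994/2204 = 0.450998… ≈ 0.451 (to 3 d.p.).

0.451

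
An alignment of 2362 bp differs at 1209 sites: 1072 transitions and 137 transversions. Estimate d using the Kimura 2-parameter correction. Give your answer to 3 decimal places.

P = 1072/2362 ≈ 0.453853 and Q = 137/2362 ≈ 0.058002.
Under the Kimura two-parameter model, d = −½ ln(1 − 2P − Q) − ¼ ln(1 − 2Q).
1 − 2P − Q = 0.034292, giving −½ ln(0.034292) = 1.686422.
1 − 2Q = 0.883996, giving −¼ ln(0.883996) = 0.030826.
d = 1.686422 + 0.030826 = 1.717248.

1.717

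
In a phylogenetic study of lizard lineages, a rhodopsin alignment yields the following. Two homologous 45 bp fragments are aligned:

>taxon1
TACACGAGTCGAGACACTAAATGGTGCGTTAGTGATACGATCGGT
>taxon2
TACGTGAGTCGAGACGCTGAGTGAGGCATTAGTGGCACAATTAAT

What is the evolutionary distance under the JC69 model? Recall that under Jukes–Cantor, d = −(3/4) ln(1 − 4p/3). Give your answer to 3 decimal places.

The sequences differ at 14 of 45 sites, so p = 14/45 ≈ 0.311111.
d = −(3/4) ln(1 − 4p/3) = −0.75 ln(1 − 0.414815) = −0.75 ln(0.585185)
  = −0.75 × (-0.535827) = 0.401870 substitutions/site.

0.402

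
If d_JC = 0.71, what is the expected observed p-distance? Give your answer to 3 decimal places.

p = (3/4)(1 − e^(−4d/3)) = 0.75 × (1 − e^(-0.946667)) = 0.75 × (1 − 0.388032) = 0.458976.

0.459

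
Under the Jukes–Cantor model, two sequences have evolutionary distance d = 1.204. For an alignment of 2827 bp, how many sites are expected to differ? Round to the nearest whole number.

Invert JC69: p = (3/4)(1 − e^(−4d/3)) = 0.75 × (1 − e^(-1.605333)) = 0.75 × (1 − 0.200823) = 0.599383.
Expected differing sites = pL ≈ 0.599383 × 2827 = 1694.455741 ≈ 1694.

1694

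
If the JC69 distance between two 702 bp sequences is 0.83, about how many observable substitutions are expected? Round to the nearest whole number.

352

Invert JC69: p = (3/4)(1 − e^(−4d/3)) = 0.75 × (1 − e^(-1.106667)) = 0.75 × (1 − 0.330659) = 0.502006.
Expected differing sites = pL ≈ 0.502006 × 702 = 352.408212 ≈ 352.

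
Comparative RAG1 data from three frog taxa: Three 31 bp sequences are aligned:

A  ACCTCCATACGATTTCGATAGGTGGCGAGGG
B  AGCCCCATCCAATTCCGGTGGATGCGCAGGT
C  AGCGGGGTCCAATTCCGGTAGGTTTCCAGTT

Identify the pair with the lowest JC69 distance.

B and C

A–B: 12/31 differ, p = 0.387, d = 0.544.
A–C: 14/31 differ, p = 0.452, d = 0.691.
B–C: 10/31 differ, p = 0.323, d = 0.422.
The smallest distance is between B and C.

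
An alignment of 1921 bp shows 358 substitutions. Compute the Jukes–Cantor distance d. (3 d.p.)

0.214

p = 358/1921 ≈ 0.186361.
d = −(3/4) ln(1 − 4p/3) = −0.75 ln(1 − 0.248481) = −0.75 ln(0.751519)
  = −0.75 × (-0.285659) = 0.214244 substitutions/site.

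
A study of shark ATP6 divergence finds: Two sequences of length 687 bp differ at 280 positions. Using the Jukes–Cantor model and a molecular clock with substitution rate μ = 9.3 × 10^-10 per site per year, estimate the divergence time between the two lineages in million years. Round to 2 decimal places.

p = 280/687 ≈ 0.407569.
d = −(3/4) ln(1 − 4p/3) = −0.75 ln(1 − 0.543425) = −0.75 ln(0.456575)
  = −0.75 × (-0.784002) = 0.588002 substitutions/site.
Under a molecular clock d = 2μt, so t = d/(2μ) = 0.588002 / (2 × 9.3 × 10^-10) = 316.13 million years.

316.13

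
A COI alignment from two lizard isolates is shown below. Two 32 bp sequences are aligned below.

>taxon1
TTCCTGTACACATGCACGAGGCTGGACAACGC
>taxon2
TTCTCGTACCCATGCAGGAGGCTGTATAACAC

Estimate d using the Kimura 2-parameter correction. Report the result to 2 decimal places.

Of 32 sites, 4 differences are transitions and 3 are transversions, so P = 4/32 = 0.125 and Q = 3/32 = 0.09375.
Under the Kimura two-parameter model, d = −½ ln(1 − 2P − Q) − ¼ ln(1 − 2Q).
1 − 2P − Q = 0.65625, giving −½ ln(0.65625) = 0.210607.
1 − 2Q = 0.8125, giving −¼ ln(0.8125) = 0.051910.
d = 0.210607 + 0.051910 = 0.262517.

0.26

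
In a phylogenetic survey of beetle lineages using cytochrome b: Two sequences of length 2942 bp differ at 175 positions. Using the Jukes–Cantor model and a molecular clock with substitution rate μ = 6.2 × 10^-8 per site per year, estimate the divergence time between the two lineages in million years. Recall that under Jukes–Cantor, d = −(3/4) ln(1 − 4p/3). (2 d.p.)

0.50

p = 175/2942 ≈ 0.059483.
d = −(3/4) ln(1 − 4p/3) = −0.75 ln(1 − 0.079311) = −0.75 ln(0.920689)
  = −0.75 × (-0.082633) = 0.061975 substitutions/site.
Under a molecular clock d = 2μt, so t = d/(2μ) = 0.061975 / (2 × 6.2 × 10^-8) = 0.50 million years.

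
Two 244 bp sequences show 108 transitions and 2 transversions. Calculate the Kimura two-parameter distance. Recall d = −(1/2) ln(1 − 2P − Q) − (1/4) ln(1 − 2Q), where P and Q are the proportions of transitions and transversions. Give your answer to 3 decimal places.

1.124

P = 108/244 ≈ 0.442623 and Q = 2/244 ≈ 0.008197.
Under the Kimura two-parameter model, d = −½ ln(1 − 2P − Q) − ¼ ln(1 − 2Q).
1 − 2P − Q = 0.106557, giving −½ ln(0.106557) = 1.119538.
1 − 2Q = 0.983606, giving −¼ ln(0.983606) = 0.004132.
d = 1.119538 + 0.004132 = 1.123670.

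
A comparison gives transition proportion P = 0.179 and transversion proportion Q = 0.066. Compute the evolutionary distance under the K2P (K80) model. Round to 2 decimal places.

0.31

Under the Kimura two-parameter model, d = −½ ln(1 − 2P − Q) − ¼ ln(1 − 2Q).
1 − 2P − Q = 0.576, giving −½ ln(0.576) = 0.275824.
1 − 2Q = 0.868, giving −¼ ln(0.868) = 0.035391.
d = 0.275824 + 0.035391 = 0.311215.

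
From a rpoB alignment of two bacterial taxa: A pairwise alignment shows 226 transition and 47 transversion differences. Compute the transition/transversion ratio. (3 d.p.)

4.809

R = 226/47 = 4.808510… ≈ 4.809 (to 3 d.p.).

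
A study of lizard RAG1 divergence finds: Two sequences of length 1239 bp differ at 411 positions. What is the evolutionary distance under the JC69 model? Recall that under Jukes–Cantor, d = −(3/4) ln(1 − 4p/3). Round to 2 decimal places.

0.44

p = 411/1239 ≈ 0.331719.
d = −(3/4) ln(1 − 4p/3) = −0.75 ln(1 − 0.442292) = −0.75 ln(0.557708)
  = −0.75 × (-0.583920) = 0.437940 substitutions/site.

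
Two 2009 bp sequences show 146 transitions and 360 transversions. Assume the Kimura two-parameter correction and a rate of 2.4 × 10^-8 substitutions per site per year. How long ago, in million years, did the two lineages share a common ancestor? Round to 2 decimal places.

6.40

P = 146/2009 ≈ 0.072673 and Q = 360/2009 ≈ 0.179194.
Under the Kimura two-parameter model, d = −½ ln(1 − 2P − Q) − ¼ ln(1 − 2Q).
1 − 2P − Q = 0.67546, giving −½ ln(0.67546) = 0.196181.
1 − 2Q = 0.641612, giving −¼ ln(0.641612) = 0.110943.
d = 0.196181 + 0.110943 = 0.307124.
Under a molecular clock d = 2μt, so t = d/(2μ) = 0.307124 / (2 × 2.4 × 10^-8) = 6.40 million years.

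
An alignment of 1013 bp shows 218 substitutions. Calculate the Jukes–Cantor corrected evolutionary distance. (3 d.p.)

0.254

p = 218/1013 ≈ 0.215202.
d = −(3/4) ln(1 − 4p/3) = −0.75 ln(1 − 0.286936) = −0.75 ln(0.713064)
  = −0.75 × (-0.338184) = 0.253638 substitutions/site.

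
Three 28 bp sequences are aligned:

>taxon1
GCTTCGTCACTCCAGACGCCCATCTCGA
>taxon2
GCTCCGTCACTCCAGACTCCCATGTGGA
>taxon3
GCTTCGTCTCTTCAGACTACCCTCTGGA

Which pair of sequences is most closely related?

taxon1–taxon2: 4/28 differ, p = 0.143, d = 0.158.
taxon1–taxon3: 6/28 differ, p = 0.214, d = 0.252.
taxon2–taxon3: 6/28 differ, p = 0.214, d = 0.252.
The smallest distance is between taxon1 and taxon2.

taxon1 and taxon2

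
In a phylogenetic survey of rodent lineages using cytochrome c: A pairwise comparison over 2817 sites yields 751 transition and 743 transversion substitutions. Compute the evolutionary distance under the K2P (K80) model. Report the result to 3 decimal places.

0.985

P = 751/2817 ≈ 0.266596 and Q = 743/2817 ≈ 0.263756.
Under the Kimura two-parameter model, d = −½ ln(1 − 2P − Q) − ¼ ln(1 − 2Q).
1 − 2P − Q = 0.203052, giving −½ ln(0.203052) = 0.797147.
1 − 2Q = 0.472488, giving −¼ ln(0.472488) = 0.187436.
d = 0.797147 + 0.187436 = 0.984583.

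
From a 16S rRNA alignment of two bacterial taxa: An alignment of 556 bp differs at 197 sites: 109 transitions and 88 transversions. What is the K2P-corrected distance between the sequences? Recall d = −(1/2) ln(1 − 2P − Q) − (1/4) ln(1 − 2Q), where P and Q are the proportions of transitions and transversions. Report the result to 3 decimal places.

0.495

P = 109/556 ≈ 0.196043 and Q = 88/556 ≈ 0.158273.
Under the Kimura two-parameter model, d = −½ ln(1 − 2P − Q) − ¼ ln(1 − 2Q).
1 − 2P − Q = 0.449641, giving −½ ln(0.449641) = 0.399653.
1 − 2Q = 0.683454, giving −¼ ln(0.683454) = 0.095149.
d = 0.399653 + 0.095149 = 0.494802.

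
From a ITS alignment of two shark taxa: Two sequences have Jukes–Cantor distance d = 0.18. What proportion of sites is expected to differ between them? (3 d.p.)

p = (3/4)(1 − e^(−4d/3)) = 0.75 × (1 − e^(-0.24)) = 0.75 × (1 − 0.786628) = 0.160029.

0.160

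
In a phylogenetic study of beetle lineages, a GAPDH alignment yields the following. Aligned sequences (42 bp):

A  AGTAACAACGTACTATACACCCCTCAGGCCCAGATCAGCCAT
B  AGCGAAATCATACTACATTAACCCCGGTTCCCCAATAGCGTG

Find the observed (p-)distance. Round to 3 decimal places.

The sequences differ at 21 of 42 positions.
p = 21/42 = 0.500.

0.500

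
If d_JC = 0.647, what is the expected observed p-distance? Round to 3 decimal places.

p = (3/4)(1 − e^(−4d/3)) = 0.75 × (1 − e^(-0.862667)) = 0.75 × (1 − 0.422035) = 0.433474.

0.433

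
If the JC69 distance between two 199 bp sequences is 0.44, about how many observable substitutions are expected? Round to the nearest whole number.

Invert JC69: p = (3/4)(1 − e^(−4d/3)) = 0.75 × (1 − e^(-0.586667)) = 0.75 × (1 − 0.556178) = 0.332867.
Expected differing sites = pL ≈ 0.332867 × 199 = 66.240533 ≈ 66.

66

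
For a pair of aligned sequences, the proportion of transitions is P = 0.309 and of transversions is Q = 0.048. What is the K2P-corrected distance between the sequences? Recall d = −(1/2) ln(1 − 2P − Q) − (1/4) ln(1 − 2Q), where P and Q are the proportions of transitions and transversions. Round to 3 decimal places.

0.574

Under the Kimura two-parameter model, d = −½ ln(1 − 2P − Q) − ¼ ln(1 − 2Q).
1 − 2P − Q = 0.334, giving −½ ln(0.334) = 0.548307.
1 − 2Q = 0.904, giving −¼ ln(0.904) = 0.025231.
d = 0.548307 + 0.025231 = 0.573538.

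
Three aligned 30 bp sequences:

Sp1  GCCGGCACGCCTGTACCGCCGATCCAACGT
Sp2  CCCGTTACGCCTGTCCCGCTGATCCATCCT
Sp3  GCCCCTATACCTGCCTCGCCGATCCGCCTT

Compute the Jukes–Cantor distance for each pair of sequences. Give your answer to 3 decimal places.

d(Sp1,Sp2) = 0.280, d(Sp1,Sp3) = 0.503, d(Sp2,Sp3) = 0.503

Sp1–Sp2: 7/30 sites differ → p ≈ 0.233333, d = −0.75 ln(1 − 0.311111) = 0.279506 ≈ 0.280.
Sp1–Sp3: 11/30 sites differ → p ≈ 0.366667, d = −0.75 ln(1 − 0.488889) = 0.503376 ≈ 0.503.
Sp2–Sp3: 11/30 sites differ → p ≈ 0.366667, d = −0.75 ln(1 − 0.488889) = 0.503376 ≈ 0.503.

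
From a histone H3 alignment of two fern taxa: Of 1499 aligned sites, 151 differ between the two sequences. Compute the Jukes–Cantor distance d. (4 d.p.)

0.1082

p = 151/1499 ≈ 0.100734.
d = −(3/4) ln(1 − 4p/3) = −0.75 ln(1 − 0.134312) = −0.75 ln(0.865688)
  = −0.75 × (-0.144231) = 0.108173 substitutions/site.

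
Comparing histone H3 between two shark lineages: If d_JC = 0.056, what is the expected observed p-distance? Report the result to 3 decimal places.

0.054

p = (3/4)(1 − e^(−4d/3)) = 0.75 × (1 − e^(-0.074667)) = 0.75 × (1 − 0.928052) = 0.053961.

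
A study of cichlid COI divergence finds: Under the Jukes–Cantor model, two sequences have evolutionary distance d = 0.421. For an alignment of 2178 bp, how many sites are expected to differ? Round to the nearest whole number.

Invert JC69: p = (3/4)(1 − e^(−4d/3)) = 0.75 × (1 − e^(-0.561333)) = 0.75 × (1 − 0.570448) = 0.322164.
Expected differing sites = pL ≈ 0.322164 × 2178 = 701.673192 ≈ 702.

702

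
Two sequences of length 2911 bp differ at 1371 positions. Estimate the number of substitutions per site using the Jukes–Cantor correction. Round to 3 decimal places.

0.742

p = 1371/2911 ≈ 0.470972.
d = −(3/4) ln(1 − 4p/3) = −0.75 ln(1 − 0.627963) = −0.75 ln(0.372037)
  = −0.75 × (-0.988762) = 0.741572 substitutions/site.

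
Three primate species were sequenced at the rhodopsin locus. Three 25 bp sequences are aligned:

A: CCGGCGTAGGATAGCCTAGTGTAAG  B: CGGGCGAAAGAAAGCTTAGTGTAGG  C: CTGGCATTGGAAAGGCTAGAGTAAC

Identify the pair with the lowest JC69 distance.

A–B: 6/25 differ, p = 0.240, d = 0.289.
A–C: 7/25 differ, p = 0.280, d = 0.351.
B–C: 10/25 differ, p = 0.400, d = 0.572.
The smallest distance is between A and B.

A and B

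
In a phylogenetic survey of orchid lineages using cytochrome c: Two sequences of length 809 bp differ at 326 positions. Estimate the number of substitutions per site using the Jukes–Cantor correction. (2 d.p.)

0.58

p = 326/809 ≈ 0.402967.
d = −(3/4) ln(1 − 4p/3) = −0.75 ln(1 − 0.537289) = −0.75 ln(0.462711)
  = −0.75 × (-0.770653) = 0.577990 substitutions/site.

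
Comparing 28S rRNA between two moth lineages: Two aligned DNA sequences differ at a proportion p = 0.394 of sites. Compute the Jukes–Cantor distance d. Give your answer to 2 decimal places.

d = −(3/4) ln(1 − 4p/3) = −0.75 ln(1 − 0.525333) = −0.75 ln(0.474667)
  = −0.75 × (-0.745142) = 0.558857 substitutions/site.

0.56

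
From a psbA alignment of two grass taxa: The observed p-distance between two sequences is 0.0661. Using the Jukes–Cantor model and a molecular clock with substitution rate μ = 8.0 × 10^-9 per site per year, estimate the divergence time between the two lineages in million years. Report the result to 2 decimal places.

d = −(3/4) ln(1 − 4p/3) = −0.75 ln(1 − 0.088133) = −0.75 ln(0.911867)
  = −0.75 × (-0.092261) = 0.069196 substitutions/site.
Under a molecular clock d = 2μt, so t = d/(2μ) = 0.069196 / (2 × 8.0 × 10^-9) = 4.32 million years.

4.32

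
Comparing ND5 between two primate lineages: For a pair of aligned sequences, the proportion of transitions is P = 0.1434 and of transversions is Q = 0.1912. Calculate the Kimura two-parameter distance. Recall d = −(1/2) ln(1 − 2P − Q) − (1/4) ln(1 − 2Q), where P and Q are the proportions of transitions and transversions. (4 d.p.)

Under the Kimura two-parameter model, d = −½ ln(1 − 2P − Q) − ¼ ln(1 − 2Q).
1 − 2P − Q = 0.522, giving −½ ln(0.522) = 0.325044.
1 − 2Q = 0.6176, giving −¼ ln(0.6176) = 0.120479.
d = 0.325044 + 0.120479 = 0.445523.

0.4455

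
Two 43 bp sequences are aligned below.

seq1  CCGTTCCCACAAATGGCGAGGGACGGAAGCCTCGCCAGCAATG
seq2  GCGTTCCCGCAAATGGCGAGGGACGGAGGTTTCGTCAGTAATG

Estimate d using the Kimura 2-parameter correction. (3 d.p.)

0.192

Of 43 sites, 6 differences are transitions and 1 are transversions, so P = 6/43 ≈ 0.139535 and Q = 1/43 ≈ 0.023256.
Under the Kimura two-parameter model, d = −½ ln(1 − 2P − Q) − ¼ ln(1 − 2Q).
1 − 2P − Q = 0.697674, giving −½ ln(0.697674) = 0.180002.
1 − 2Q = 0.953488, giving −¼ ln(0.953488) = 0.011907.
d = 0.180002 + 0.011907 = 0.191909.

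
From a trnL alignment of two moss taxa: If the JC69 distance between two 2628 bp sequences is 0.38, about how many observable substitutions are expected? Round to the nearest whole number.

783

Invert JC69: p = (3/4)(1 − e^(−4d/3)) = 0.75 × (1 − e^(-0.506667)) = 0.75 × (1 − 0.602500) = 0.298125.
Expected differing sites = pL ≈ 0.298125 × 2628 = 783.4725 ≈ 783.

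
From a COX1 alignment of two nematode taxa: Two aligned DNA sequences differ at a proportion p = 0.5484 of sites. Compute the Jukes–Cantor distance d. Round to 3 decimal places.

d = −(3/4) ln(1 − 4p/3) = −0.75 ln(1 − 0.7312) = −0.75 ln(0.2688)
  = −0.75 × (-1.313788) = 0.985341 substitutions/site.

0.985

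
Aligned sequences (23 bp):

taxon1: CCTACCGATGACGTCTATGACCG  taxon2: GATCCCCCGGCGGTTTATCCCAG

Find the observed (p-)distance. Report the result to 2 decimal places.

0.52

The sequences differ at 12 of 23 positions.
p = 12/23 = 0.521739… ≈ 0.52 (to 2 d.p.).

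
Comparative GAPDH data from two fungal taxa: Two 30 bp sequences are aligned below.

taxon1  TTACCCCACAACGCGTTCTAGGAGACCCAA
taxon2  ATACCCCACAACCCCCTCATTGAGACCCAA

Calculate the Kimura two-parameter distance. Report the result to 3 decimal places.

Of 30 sites, 1 differences are transitions and 6 are transversions, so P = 1/30 ≈ 0.033333 and Q = 6/30 = 0.2.
Under the Kimura two-parameter model, d = −½ ln(1 − 2P − Q) − ¼ ln(1 − 2Q).
1 − 2P − Q = 0.733334, giving −½ ln(0.733334) = 0.155077.
1 − 2Q = 0.6, giving −¼ ln(0.6) = 0.127706.
d = 0.155077 + 0.127706 = 0.282783.

0.283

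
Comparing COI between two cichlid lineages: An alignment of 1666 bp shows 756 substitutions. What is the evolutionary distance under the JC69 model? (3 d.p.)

p = 756/1666 ≈ 0.453782.
d = −(3/4) ln(1 − 4p/3) = −0.75 ln(1 − 0.605043) = −0.75 ln(0.394957)
  = −0.75 × (-0.928978) = 0.696734 substitutions/site.

0.697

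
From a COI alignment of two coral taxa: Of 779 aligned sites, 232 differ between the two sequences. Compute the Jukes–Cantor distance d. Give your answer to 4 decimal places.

0.3795

p = 232/779 ≈ 0.297818.
d = −(3/4) ln(1 − 4p/3) = −0.75 ln(1 − 0.397091) = −0.75 ln(0.602909)
  = −0.75 × (-0.505989) = 0.379492 substitutions/site.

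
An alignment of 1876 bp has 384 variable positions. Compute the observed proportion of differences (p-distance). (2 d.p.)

p = 384/1876 = 0.204690… ≈ 0.20 (to 2 d.p.).

0.20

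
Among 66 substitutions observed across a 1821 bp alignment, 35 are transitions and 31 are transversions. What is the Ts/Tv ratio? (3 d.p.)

1.129

R = 35/31 = 1.129032… ≈ 1.129 (to 3 d.p.).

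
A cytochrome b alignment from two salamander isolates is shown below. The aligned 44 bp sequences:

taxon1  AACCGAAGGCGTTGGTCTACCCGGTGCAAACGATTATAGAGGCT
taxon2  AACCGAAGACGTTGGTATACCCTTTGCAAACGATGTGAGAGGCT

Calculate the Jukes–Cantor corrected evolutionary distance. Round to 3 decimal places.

0.179

The sequences differ at 7 of 44 sites (9, 17, 23, 24, 35, 36, 37), so p = 7/44 ≈ 0.159091.
d = −(3/4) ln(1 − 4p/3) = −0.75 ln(1 − 0.212121) = −0.75 ln(0.787879)
  = −0.75 × (-0.238411) = 0.178808 substitutions/site.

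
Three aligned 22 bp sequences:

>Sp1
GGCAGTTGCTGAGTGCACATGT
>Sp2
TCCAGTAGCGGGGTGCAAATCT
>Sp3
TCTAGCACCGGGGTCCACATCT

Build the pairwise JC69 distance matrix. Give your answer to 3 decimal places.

Sp1–Sp2: 7/22 sites differ → p ≈ 0.318182, d = −0.75 ln(1 − 0.424243) = 0.414052 ≈ 0.414.
Sp1–Sp3: 10/22 sites differ → p ≈ 0.454545, d = −0.75 ln(1 − 0.60606) = 0.698667 ≈ 0.699.
Sp2–Sp3: 5/22 sites differ → p ≈ 0.227273, d = −0.75 ln(1 − 0.303031) = 0.270761 ≈ 0.271.

d(Sp1,Sp2) = 0.414, d(Sp1,Sp3) = 0.699, d(Sp2,Sp3) = 0.271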